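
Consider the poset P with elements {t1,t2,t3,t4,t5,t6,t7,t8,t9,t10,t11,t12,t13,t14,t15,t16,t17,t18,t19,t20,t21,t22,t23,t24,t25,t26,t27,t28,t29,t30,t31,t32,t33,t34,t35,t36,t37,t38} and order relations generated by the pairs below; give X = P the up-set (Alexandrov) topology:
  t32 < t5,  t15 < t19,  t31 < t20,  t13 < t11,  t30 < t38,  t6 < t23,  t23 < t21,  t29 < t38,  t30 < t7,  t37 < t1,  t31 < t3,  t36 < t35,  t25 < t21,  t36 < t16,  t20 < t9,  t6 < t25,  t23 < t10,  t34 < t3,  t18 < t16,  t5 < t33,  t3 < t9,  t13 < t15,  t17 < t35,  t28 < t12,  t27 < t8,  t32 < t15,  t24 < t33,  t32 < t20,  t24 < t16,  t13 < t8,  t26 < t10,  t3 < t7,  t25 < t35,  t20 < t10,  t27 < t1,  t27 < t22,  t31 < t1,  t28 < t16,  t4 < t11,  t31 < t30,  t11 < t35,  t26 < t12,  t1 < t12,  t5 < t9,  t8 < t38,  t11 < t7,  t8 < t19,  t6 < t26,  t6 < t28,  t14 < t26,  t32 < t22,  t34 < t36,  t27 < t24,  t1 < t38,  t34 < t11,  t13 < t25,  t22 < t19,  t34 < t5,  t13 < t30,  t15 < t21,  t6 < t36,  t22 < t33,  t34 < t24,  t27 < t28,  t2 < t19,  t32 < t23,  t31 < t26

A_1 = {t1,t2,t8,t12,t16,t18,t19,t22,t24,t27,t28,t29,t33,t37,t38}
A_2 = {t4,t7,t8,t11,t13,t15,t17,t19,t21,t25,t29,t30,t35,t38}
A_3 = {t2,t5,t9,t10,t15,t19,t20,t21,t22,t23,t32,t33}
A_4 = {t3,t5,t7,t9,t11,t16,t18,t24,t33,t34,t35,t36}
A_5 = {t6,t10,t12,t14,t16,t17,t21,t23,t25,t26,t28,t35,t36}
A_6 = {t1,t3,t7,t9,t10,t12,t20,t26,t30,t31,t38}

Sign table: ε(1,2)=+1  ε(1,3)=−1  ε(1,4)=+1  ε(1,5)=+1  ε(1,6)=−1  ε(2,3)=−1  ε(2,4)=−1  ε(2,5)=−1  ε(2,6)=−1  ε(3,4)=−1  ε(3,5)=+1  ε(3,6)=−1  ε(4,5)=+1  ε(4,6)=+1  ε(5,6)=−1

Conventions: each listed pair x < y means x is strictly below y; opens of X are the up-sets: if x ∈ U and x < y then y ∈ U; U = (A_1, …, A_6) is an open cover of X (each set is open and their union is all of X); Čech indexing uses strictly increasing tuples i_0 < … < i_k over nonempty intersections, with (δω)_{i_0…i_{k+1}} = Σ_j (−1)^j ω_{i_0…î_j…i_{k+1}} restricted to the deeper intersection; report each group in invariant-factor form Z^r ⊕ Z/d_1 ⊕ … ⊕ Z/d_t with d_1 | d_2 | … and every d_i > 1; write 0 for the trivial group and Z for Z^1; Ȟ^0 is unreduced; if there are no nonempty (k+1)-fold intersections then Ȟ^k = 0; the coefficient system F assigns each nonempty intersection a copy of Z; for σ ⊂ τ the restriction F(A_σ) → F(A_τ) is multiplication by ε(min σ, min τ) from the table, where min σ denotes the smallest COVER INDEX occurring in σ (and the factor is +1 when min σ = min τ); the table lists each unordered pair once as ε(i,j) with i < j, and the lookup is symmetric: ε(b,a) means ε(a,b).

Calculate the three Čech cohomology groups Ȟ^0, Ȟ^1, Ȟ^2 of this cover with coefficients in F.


Ȟ^0(U;F) ≅ 0, Ȟ^1(U;F) ≅ Z/2 and Ȟ^2(U;F) ≅ Z

nerve simplices:
  A12={t8,t19,t29,t38} A13={t2,t19,t22,t33} A14={t16,t18,t24,t33} A15={t12,t16,t28} A16={t1,t12,t38} A23={t15,t19,t21} A24={t7,t11,t35} A25={t17,t21,t25,t35} A26={t7,t30,t38} A34={t5,t9,t33} A35={t10,t21,t23} A36={t9,t10,t20} A45={t16,t35,t36} A46={t3,t7,t9} A56={t10,t12,t26}
  A123={t19} A126={t38} A134={t33} A145={t16} A156={t12} A235={t21} A245={t35} A246={t7} A346={t9} A356={t10}
C dims 6,15,10; δ0: rk 6, SNF 1^5·2; δ1: rk 9, SNF 1^9
degree 0: 6−6−0 = 0 → Ȟ^0 ≅ 0
degree 1: 15−9−6 = 0 plus torsion [2] → Ȟ^1 ≅ Z/2
degree 2: 10−0−9 = 1 → Ȟ^2 ≅ Z


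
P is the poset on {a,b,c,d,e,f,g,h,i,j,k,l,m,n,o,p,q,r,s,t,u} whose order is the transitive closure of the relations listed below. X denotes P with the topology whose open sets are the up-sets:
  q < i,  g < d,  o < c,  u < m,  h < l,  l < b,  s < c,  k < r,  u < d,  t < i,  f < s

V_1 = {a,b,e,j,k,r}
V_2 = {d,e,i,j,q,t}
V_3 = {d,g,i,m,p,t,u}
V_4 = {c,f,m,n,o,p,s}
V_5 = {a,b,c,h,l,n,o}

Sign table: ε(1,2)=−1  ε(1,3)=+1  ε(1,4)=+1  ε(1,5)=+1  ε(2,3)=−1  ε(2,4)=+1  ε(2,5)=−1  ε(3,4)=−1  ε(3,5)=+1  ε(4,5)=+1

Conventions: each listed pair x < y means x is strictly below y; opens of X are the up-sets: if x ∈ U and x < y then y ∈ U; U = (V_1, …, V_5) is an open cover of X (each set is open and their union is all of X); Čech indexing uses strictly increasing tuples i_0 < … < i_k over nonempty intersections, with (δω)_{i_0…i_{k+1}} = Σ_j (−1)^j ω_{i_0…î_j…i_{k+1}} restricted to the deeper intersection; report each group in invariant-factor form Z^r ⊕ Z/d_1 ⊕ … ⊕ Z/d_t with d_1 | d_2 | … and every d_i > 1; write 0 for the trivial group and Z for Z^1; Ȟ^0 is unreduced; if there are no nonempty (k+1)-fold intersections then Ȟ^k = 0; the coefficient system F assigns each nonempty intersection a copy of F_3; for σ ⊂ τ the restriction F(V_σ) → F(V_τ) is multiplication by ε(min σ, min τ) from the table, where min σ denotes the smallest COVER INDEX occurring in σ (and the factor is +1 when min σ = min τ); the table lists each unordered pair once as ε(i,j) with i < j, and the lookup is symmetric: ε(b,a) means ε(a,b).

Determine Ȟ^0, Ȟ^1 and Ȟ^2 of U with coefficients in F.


nerve simplices:
  V12={e,j} V15={a,b} V23={d,i,t} V34={m,p} V45={c,n,o}
C dims 5,5; δ0: rk_F3 5
degree 0: 5−5−0 = 0 → Ȟ^0 ≅ 0
degree 1: 5−0−5 = 0 → Ȟ^1 ≅ 0
degree 2: 0−0−0 = 0 → Ȟ^2 ≅ 0

Ȟ^0 = 0, Ȟ^1 = 0 and Ȟ^2 = 0


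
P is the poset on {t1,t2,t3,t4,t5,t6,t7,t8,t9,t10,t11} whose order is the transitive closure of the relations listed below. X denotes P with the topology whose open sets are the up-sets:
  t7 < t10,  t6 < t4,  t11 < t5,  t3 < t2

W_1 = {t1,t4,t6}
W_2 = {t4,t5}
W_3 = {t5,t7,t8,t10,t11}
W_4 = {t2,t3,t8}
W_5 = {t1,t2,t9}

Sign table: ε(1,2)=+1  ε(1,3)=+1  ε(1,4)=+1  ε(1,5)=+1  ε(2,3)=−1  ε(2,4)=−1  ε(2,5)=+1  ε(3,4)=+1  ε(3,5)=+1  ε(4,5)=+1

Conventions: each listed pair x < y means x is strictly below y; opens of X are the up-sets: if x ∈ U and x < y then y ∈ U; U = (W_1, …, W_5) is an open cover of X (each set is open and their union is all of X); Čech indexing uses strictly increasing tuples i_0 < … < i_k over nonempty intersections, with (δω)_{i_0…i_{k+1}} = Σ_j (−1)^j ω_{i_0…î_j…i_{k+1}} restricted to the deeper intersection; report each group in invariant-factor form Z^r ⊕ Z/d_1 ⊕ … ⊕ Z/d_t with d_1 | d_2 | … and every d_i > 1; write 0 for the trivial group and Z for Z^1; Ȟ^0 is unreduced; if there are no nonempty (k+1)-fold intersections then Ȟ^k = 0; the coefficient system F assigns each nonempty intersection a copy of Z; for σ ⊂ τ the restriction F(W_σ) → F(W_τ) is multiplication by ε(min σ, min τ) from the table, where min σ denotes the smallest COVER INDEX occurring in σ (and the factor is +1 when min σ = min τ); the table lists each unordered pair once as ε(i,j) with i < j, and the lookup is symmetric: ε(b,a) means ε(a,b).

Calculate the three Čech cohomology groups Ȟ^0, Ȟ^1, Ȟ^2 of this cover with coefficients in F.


cover nerve:
  W12={t4} W15={t1} W23={t5} W34={t8} W45={t2}
C dims 5,5; δ0: rk 5, SNF 1^4·2
Ȟ^0: (5−5)−0=0 ⇒ 0
Ȟ^1: (5−0)−5=0 plus torsion [2] ⇒ Z/2
Ȟ^2: (0−0)−0=0 ⇒ 0

Ȟ^0(U;F) ≅ 0; Ȟ^1(U;F) ≅ Z/2; Ȟ^2(U;F) ≅ 0


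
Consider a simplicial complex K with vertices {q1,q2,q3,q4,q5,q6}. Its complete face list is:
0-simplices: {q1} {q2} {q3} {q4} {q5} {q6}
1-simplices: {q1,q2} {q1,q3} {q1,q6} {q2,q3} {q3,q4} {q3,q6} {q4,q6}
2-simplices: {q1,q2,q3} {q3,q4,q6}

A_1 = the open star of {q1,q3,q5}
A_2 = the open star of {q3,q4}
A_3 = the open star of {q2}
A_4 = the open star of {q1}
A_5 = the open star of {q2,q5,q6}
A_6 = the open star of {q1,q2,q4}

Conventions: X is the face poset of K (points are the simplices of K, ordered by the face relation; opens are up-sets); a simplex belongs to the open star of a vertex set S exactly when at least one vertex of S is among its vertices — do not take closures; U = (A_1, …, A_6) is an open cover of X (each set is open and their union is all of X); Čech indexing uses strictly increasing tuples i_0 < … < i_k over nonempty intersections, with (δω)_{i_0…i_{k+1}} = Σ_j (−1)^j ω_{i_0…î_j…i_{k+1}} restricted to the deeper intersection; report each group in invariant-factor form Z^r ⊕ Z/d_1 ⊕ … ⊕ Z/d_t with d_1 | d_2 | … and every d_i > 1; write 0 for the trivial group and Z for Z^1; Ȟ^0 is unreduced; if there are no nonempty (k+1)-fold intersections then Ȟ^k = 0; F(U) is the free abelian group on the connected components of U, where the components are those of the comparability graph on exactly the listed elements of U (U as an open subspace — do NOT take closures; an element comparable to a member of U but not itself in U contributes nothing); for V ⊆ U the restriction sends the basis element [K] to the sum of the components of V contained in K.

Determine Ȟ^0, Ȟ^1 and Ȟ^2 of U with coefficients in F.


Ȟ^0(U;F) ≅ Z^2, Ȟ^1(U;F) ≅ Z, Ȟ^2(U;F) ≅ 0

nerve simplices:
  A1={{q1},{q3},{q5},{q1,q2},{q1,q3},{q1,q6},{q2,q3},{q3,q4},{q3,q6},{q1,q2,q3},{q3,q4,q6}} A2={{q3},{q4},{q1,q3},{q2,q3},{q3,q4},{q3,q6},{q4,q6},{q1,q2,q3},{q3,q4,q6}} A3={{q2},{q1,q2},{q2,q3},{q1,q2,q3}} A4={{q1},{q1,q2},{q1,q3},{q1,q6},{q1,q2,q3}} A5={{q2},{q5},{q6},{q1,q2},{q1,q6},{q2,q3},{q3,q6},{q4,q6},{q1,q2,q3},{q3,q4,q6}} A6={{q1},{q2},{q4},{q1,q2},{q1,q3},{q1,q6},{q2,q3},{q3,q4},{q4,q6},{q1,q2,q3},{q3,q4,q6}}
  A12={{q3},{q1,q3},{q2,q3},{q3,q4},{q3,q6},{q1,q2,q3},{q3,q4,q6}} A13={{q1,q2},{q2,q3},{q1,q2,q3}} A14={{q1},{q1,q2},{q1,q3},{q1,q6},{q1,q2,q3}} A15={{q5},{q1,q2},{q1,q6},{q2,q3},{q3,q6},{q1,q2,q3},{q3,q4,q6}} A16={{q1},{q1,q2},{q1,q3},{q1,q6},{q2,q3},{q3,q4},{q1,q2,q3},{q3,q4,q6}} A23={{q2,q3},{q1,q2,q3}} A24={{q1,q3},{q1,q2,q3}} A25={{q2,q3},{q3,q6},{q4,q6},{q1,q2,q3},{q3,q4,q6}} A26={{q4},{q1,q3},{q2,q3},{q3,q4},{q4,q6},{q1,q2,q3},{q3,q4,q6}} A34={{q1,q2},{q1,q2,q3}} A35={{q2},{q1,q2},{q2,q3},{q1,q2,q3}} A36={{q2},{q1,q2},{q2,q3},{q1,q2,q3}} A45={{q1,q2},{q1,q6},{q1,q2,q3}} A46={{q1},{q1,q2},{q1,q3},{q1,q6},{q1,q2,q3}} A56={{q2},{q1,q2},{q1,q6},{q2,q3},{q4,q6},{q1,q2,q3},{q3,q4,q6}}
  A123={{q2,q3},{q1,q2,q3}} A124={{q1,q3},{q1,q2,q3}} A125={{q2,q3},{q3,q6},{q1,q2,q3},{q3,q4,q6}} A126={{q1,q3},{q2,q3},{q3,q4},{q1,q2,q3},{q3,q4,q6}} A134={{q1,q2},{q1,q2,q3}} A135={{q1,q2},{q2,q3},{q1,q2,q3}} A136={{q1,q2},{q2,q3},{q1,q2,q3}} A145={{q1,q2},{q1,q6},{q1,q2,q3}} A146={{q1},{q1,q2},{q1,q3},{q1,q6},{q1,q2,q3}} A156={{q1,q2},{q1,q6},{q2,q3},{q1,q2,q3},{q3,q4,q6}} A234={{q1,q2,q3}} A235={{q2,q3},{q1,q2,q3}} A236={{q2,q3},{q1,q2,q3}} A245={{q1,q2,q3}} A246={{q1,q3},{q1,q2,q3}} A256={{q2,q3},{q4,q6},{q1,q2,q3},{q3,q4,q6}} A345={{q1,q2},{q1,q2,q3}} A346={{q1,q2},{q1,q2,q3}} A356={{q2},{q1,q2},{q2,q3},{q1,q2,q3}} A456={{q1,q2},{q1,q6},{q1,q2,q3}}
  A1234={{q1,q2,q3}} A1235={{q2,q3},{q1,q2,q3}} A1236={{q2,q3},{q1,q2,q3}} A1245={{q1,q2,q3}} A1246={{q1,q3},{q1,q2,q3}} A1256={{q2,q3},{q1,q2,q3},{q3,q4,q6}} A1345={{q1,q2},{q1,q2,q3}} A1346={{q1,q2},{q1,q2,q3}} A1356={{q1,q2},{q2,q3},{q1,q2,q3}} A1456={{q1,q2},{q1,q6},{q1,q2,q3}} A2345={{q1,q2,q3}} A2346={{q1,q2,q3}} A2356={{q2,q3},{q1,q2,q3}} A2456={{q1,q2,q3}} A3456={{q1,q2},{q1,q2,q3}}
  A12345={{q1,q2,q3}} A12346={{q1,q2,q3}} A12356={{q2,q3},{q1,q2,q3}} A12456={{q1,q2,q3}} A13456={{q1,q2},{q1,q2,q3}} A23456={{q1,q2,q3}}
  A123456={{q1,q2,q3}}
components per intersection:
  A1: {{q1},{q3},{q1,q2},{q1,q3},{q1,q6},{q2,q3},{q3,q4},{q3,q6},{q1,q2,q3},{q3,q4,q6}} {{q5}}
  A2: {{q3},{q4},{q1,q3},{q2,q3},{q3,q4},{q3,q6},{q4,q6},{q1,q2,q3},{q3,q4,q6}}
  A3: {{q2},{q1,q2},{q2,q3},{q1,q2,q3}}
  A4: {{q1},{q1,q2},{q1,q3},{q1,q6},{q1,q2,q3}}
  A5: {{q2},{q1,q2},{q2,q3},{q1,q2,q3}} {{q5}} {{q6},{q1,q6},{q3,q6},{q4,q6},{q3,q4,q6}}
  A6: {{q1},{q2},{q1,q2},{q1,q3},{q1,q6},{q2,q3},{q1,q2,q3}} {{q4},{q3,q4},{q4,q6},{q3,q4,q6}}
  A12: {{q3},{q1,q3},{q2,q3},{q3,q4},{q3,q6},{q1,q2,q3},{q3,q4,q6}}
  A13: {{q1,q2},{q2,q3},{q1,q2,q3}}
  A14: {{q1},{q1,q2},{q1,q3},{q1,q6},{q1,q2,q3}}
  A15: {{q5}} {{q1,q2},{q2,q3},{q1,q2,q3}} {{q1,q6}} {{q3,q6},{q3,q4,q6}}
  A16: {{q1},{q1,q2},{q1,q3},{q1,q6},{q2,q3},{q1,q2,q3}} {{q3,q4},{q3,q4,q6}}
  A23: {{q2,q3},{q1,q2,q3}}
  A24: {{q1,q3},{q1,q2,q3}}
  A25: {{q2,q3},{q1,q2,q3}} {{q3,q6},{q4,q6},{q3,q4,q6}}
  A26: {{q4},{q3,q4},{q4,q6},{q3,q4,q6}} {{q1,q3},{q2,q3},{q1,q2,q3}}
  A34: {{q1,q2},{q1,q2,q3}}
  A35: {{q2},{q1,q2},{q2,q3},{q1,q2,q3}}
  A36: {{q2},{q1,q2},{q2,q3},{q1,q2,q3}}
  A45: {{q1,q2},{q1,q2,q3}} {{q1,q6}}
  A46: {{q1},{q1,q2},{q1,q3},{q1,q6},{q1,q2,q3}}
  A56: {{q2},{q1,q2},{q2,q3},{q1,q2,q3}} {{q1,q6}} {{q4,q6},{q3,q4,q6}}
  A123: {{q2,q3},{q1,q2,q3}}
  A124: {{q1,q3},{q1,q2,q3}}
  A125: {{q2,q3},{q1,q2,q3}} {{q3,q6},{q3,q4,q6}}
  A126: {{q1,q3},{q2,q3},{q1,q2,q3}} {{q3,q4},{q3,q4,q6}}
  A134: {{q1,q2},{q1,q2,q3}}
  A135: {{q1,q2},{q2,q3},{q1,q2,q3}}
  A136: {{q1,q2},{q2,q3},{q1,q2,q3}}
  A145: {{q1,q2},{q1,q2,q3}} {{q1,q6}}
  A146: {{q1},{q1,q2},{q1,q3},{q1,q6},{q1,q2,q3}}
  A156: {{q1,q2},{q2,q3},{q1,q2,q3}} {{q1,q6}} {{q3,q4,q6}}
  A234: {{q1,q2,q3}}
  A235: {{q2,q3},{q1,q2,q3}}
  A236: {{q2,q3},{q1,q2,q3}}
  A245: {{q1,q2,q3}}
  A246: {{q1,q3},{q1,q2,q3}}
  A256: {{q2,q3},{q1,q2,q3}} {{q4,q6},{q3,q4,q6}}
  A345: {{q1,q2},{q1,q2,q3}}
  A346: {{q1,q2},{q1,q2,q3}}
  A356: {{q2},{q1,q2},{q2,q3},{q1,q2,q3}}
  A456: {{q1,q2},{q1,q2,q3}} {{q1,q6}}
  A1234: {{q1,q2,q3}}
  A1235: {{q2,q3},{q1,q2,q3}}
  A1236: {{q2,q3},{q1,q2,q3}}
  A1245: {{q1,q2,q3}}
  A1246: {{q1,q3},{q1,q2,q3}}
  A1256: {{q2,q3},{q1,q2,q3}} {{q3,q4,q6}}
  A1345: {{q1,q2},{q1,q2,q3}}
  A1346: {{q1,q2},{q1,q2,q3}}
  A1356: {{q1,q2},{q2,q3},{q1,q2,q3}}
  A1456: {{q1,q2},{q1,q2,q3}} {{q1,q6}}
  A2345: {{q1,q2,q3}}
  A2346: {{q1,q2,q3}}
  A2356: {{q2,q3},{q1,q2,q3}}
  A2456: {{q1,q2,q3}}
  A3456: {{q1,q2},{q1,q2,q3}}
  A12345: {{q1,q2,q3}}
  A12346: {{q1,q2,q3}}
  A12356: {{q2,q3},{q1,q2,q3}}
  A12456: {{q1,q2,q3}}
  A13456: {{q1,q2},{q1,q2,q3}}
  A23456: {{q1,q2,q3}}
  A123456: {{q1,q2,q3}}
C dims 10,24,27,17; δ0: rk 8, SNF 1^8; δ1: rk 15, SNF 1^15; δ2: rk 12, SNF 1^12
degree 0: 10−8−0 = 2 → Ȟ^0 ≅ Z^2
degree 1: 24−15−8 = 1 → Ȟ^1 ≅ Z
degree 2: 27−12−15 = 0 → Ȟ^2 ≅ 0


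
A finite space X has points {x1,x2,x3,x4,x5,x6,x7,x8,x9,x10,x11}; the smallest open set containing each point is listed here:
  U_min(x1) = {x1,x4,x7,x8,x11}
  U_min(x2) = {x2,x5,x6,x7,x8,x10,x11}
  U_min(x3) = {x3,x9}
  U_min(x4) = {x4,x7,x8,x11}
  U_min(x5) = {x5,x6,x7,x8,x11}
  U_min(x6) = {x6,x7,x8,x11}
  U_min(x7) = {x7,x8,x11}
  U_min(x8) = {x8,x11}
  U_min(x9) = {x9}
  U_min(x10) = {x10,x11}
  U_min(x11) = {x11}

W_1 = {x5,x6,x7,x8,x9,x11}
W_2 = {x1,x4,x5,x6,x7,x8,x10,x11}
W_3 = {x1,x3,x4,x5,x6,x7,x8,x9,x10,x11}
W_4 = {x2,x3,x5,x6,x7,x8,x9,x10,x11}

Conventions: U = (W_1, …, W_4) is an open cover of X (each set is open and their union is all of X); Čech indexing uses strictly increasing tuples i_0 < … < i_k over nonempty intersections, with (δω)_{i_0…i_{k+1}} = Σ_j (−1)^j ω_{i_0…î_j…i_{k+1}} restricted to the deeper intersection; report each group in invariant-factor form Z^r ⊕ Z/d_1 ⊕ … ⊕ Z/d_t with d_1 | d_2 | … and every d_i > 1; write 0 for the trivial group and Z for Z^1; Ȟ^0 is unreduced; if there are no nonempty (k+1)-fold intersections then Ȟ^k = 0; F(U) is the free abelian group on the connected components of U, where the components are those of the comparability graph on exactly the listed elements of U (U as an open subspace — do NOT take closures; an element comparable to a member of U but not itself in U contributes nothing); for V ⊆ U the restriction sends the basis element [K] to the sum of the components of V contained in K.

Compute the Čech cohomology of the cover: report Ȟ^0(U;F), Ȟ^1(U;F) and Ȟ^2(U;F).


nonempty intersections:
  W12={x5,x6,x7,x8,x11} W13={x5,x6,x7,x8,x9,x11} W14={x5,x6,x7,x8,x9,x11} W23={x1,x4,x5,x6,x7,x8,x10,x11} W24={x5,x6,x7,x8,x10,x11} W34={x3,x5,x6,x7,x8,x9,x10,x11}
  W123={x5,x6,x7,x8,x11} W124={x5,x6,x7,x8,x11} W134={x5,x6,x7,x8,x9,x11} W234={x5,x6,x7,x8,x10,x11}
  W1234={x5,x6,x7,x8,x11}
components per intersection:
  W1: {x5,x6,x7,x8,x11} {x9}
  W2: {x1,x4,x5,x6,x7,x8,x10,x11}
  W3: {x1,x4,x5,x6,x7,x8,x10,x11} {x3,x9}
  W4: {x2,x5,x6,x7,x8,x10,x11} {x3,x9}
  W12: {x5,x6,x7,x8,x11}
  W13: {x5,x6,x7,x8,x11} {x9}
  W14: {x5,x6,x7,x8,x11} {x9}
  W23: {x1,x4,x5,x6,x7,x8,x10,x11}
  W24: {x5,x6,x7,x8,x10,x11}
  W34: {x3,x9} {x5,x6,x7,x8,x10,x11}
  W123: {x5,x6,x7,x8,x11}
  W124: {x5,x6,x7,x8,x11}
  W134: {x5,x6,x7,x8,x11} {x9}
  W234: {x5,x6,x7,x8,x10,x11}
  W1234: {x5,x6,x7,x8,x11}
C dims 7,9,5,1; δ0: rk 5, SNF 1^5; δ1: rk 4, SNF 1^4; δ2: rk 1, SNF 1^1
Ȟ^0: (7−5)−0=2 ⇒ Z^2
Ȟ^1: (9−4)−5=0 ⇒ 0
Ȟ^2: (5−1)−4=0 ⇒ 0

Ȟ^0(U;F) ≅ Z^2, Ȟ^1(U;F) ≅ 0, Ȟ^2(U;F) ≅ 0


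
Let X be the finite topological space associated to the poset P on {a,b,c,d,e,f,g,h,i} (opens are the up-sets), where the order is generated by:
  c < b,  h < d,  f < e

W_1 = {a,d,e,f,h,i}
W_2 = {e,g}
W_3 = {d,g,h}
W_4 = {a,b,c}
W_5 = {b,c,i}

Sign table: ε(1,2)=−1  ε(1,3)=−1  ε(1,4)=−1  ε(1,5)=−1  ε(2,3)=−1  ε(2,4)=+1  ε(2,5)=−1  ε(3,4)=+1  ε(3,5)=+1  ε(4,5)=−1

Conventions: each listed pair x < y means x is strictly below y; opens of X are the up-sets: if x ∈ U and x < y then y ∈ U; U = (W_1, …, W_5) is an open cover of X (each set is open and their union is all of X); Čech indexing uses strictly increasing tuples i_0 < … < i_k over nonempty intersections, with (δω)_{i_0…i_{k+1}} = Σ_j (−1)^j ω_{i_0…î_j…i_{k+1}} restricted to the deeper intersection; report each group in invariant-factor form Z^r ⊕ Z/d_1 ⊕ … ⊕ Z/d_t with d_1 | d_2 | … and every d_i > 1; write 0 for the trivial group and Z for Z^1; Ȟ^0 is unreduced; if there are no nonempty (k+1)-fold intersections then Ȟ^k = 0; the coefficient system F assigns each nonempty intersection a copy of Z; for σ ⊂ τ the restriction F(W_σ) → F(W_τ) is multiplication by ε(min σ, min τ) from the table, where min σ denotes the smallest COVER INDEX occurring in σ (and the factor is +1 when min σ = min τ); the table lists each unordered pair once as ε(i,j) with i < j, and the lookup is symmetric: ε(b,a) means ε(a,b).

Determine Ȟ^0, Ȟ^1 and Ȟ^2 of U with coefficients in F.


Ȟ^0 = 0; Ȟ^1 = Z ⊕ Z/2; Ȟ^2 = 0

cover nerve:
  W12={e} W13={d,h} W14={a} W15={i} W23={g} W45={b,c}
C dims 5,6; δ0: rk 5, SNF 1^4·2
Ȟ^0: (5−5)−0=0 ⇒ 0
Ȟ^1: (6−0)−5=1 plus torsion [2] ⇒ Z ⊕ Z/2
Ȟ^2: (0−0)−0=0 ⇒ 0


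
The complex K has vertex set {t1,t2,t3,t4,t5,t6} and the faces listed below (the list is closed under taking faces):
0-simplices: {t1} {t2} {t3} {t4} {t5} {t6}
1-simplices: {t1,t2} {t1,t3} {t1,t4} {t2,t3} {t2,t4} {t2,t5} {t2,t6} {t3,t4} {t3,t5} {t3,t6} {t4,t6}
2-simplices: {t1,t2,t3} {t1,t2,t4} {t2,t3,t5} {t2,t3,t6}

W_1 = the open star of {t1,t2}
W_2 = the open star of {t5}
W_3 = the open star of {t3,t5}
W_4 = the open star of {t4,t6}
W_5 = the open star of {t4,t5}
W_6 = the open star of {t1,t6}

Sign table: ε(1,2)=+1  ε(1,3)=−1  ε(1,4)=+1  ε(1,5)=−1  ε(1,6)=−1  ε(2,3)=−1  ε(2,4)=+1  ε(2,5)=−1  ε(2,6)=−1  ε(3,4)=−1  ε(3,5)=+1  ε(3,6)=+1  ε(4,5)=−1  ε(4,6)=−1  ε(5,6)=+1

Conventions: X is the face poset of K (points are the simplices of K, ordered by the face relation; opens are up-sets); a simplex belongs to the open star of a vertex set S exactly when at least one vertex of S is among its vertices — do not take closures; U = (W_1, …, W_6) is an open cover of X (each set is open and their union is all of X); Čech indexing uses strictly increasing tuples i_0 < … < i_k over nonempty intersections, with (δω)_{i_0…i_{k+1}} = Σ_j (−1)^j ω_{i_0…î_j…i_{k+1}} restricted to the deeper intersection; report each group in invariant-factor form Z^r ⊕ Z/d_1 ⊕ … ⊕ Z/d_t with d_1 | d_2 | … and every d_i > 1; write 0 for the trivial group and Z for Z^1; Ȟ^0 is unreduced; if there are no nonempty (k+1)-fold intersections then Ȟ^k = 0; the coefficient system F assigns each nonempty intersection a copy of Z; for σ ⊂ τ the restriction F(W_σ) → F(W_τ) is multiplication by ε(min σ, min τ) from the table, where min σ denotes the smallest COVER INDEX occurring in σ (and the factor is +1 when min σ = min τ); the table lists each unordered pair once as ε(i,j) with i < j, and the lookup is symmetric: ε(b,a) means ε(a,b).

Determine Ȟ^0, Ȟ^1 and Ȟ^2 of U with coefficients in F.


Ȟ^0 = Z; Ȟ^1 = 0; Ȟ^2 = Z

nonempty overlaps:
  W1={{t1},{t2},{t1,t2},{t1,t3},{t1,t4},{t2,t3},{t2,t4},{t2,t5},{t2,t6},{t1,t2,t3},{t1,t2,t4},{t2,t3,t5},{t2,t3,t6}} W2={{t5},{t2,t5},{t3,t5},{t2,t3,t5}} W3={{t3},{t5},{t1,t3},{t2,t3},{t2,t5},{t3,t4},{t3,t5},{t3,t6},{t1,t2,t3},{t2,t3,t5},{t2,t3,t6}} W4={{t4},{t6},{t1,t4},{t2,t4},{t2,t6},{t3,t4},{t3,t6},{t4,t6},{t1,t2,t4},{t2,t3,t6}} W5={{t4},{t5},{t1,t4},{t2,t4},{t2,t5},{t3,t4},{t3,t5},{t4,t6},{t1,t2,t4},{t2,t3,t5}} W6={{t1},{t6},{t1,t2},{t1,t3},{t1,t4},{t2,t6},{t3,t6},{t4,t6},{t1,t2,t3},{t1,t2,t4},{t2,t3,t6}}
  W12={{t2,t5},{t2,t3,t5}} W13={{t1,t3},{t2,t3},{t2,t5},{t1,t2,t3},{t2,t3,t5},{t2,t3,t6}} W14={{t1,t4},{t2,t4},{t2,t6},{t1,t2,t4},{t2,t3,t6}} W15={{t1,t4},{t2,t4},{t2,t5},{t1,t2,t4},{t2,t3,t5}} W16={{t1},{t1,t2},{t1,t3},{t1,t4},{t2,t6},{t1,t2,t3},{t1,t2,t4},{t2,t3,t6}} W23={{t5},{t2,t5},{t3,t5},{t2,t3,t5}} W25={{t5},{t2,t5},{t3,t5},{t2,t3,t5}} W34={{t3,t4},{t3,t6},{t2,t3,t6}} W35={{t5},{t2,t5},{t3,t4},{t3,t5},{t2,t3,t5}} W36={{t1,t3},{t3,t6},{t1,t2,t3},{t2,t3,t6}} W45={{t4},{t1,t4},{t2,t4},{t3,t4},{t4,t6},{t1,t2,t4}} W46={{t6},{t1,t4},{t2,t6},{t3,t6},{t4,t6},{t1,t2,t4},{t2,t3,t6}} W56={{t1,t4},{t4,t6},{t1,t2,t4}}
  W123={{t2,t5},{t2,t3,t5}} W125={{t2,t5},{t2,t3,t5}} W134={{t2,t3,t6}} W135={{t2,t5},{t2,t3,t5}} W136={{t1,t3},{t1,t2,t3},{t2,t3,t6}} W145={{t1,t4},{t2,t4},{t1,t2,t4}} W146={{t1,t4},{t2,t6},{t1,t2,t4},{t2,t3,t6}} W156={{t1,t4},{t1,t2,t4}} W235={{t5},{t2,t5},{t3,t5},{t2,t3,t5}} W345={{t3,t4}} W346={{t3,t6},{t2,t3,t6}} W456={{t1,t4},{t4,t6},{t1,t2,t4}}
  W1235={{t2,t5},{t2,t3,t5}} W1346={{t2,t3,t6}} W1456={{t1,t4},{t1,t2,t4}}
C dims 6,13,12,3; δ0: rk 5, SNF 1^5; δ1: rk 8, SNF 1^8; δ2: rk 3, SNF 1^3
degree 0: 6−5−0 = 1 → Ȟ^0 ≅ Z
degree 1: 13−8−5 = 0 → Ȟ^1 ≅ 0
degree 2: 12−3−8 = 1 → Ȟ^2 ≅ Z


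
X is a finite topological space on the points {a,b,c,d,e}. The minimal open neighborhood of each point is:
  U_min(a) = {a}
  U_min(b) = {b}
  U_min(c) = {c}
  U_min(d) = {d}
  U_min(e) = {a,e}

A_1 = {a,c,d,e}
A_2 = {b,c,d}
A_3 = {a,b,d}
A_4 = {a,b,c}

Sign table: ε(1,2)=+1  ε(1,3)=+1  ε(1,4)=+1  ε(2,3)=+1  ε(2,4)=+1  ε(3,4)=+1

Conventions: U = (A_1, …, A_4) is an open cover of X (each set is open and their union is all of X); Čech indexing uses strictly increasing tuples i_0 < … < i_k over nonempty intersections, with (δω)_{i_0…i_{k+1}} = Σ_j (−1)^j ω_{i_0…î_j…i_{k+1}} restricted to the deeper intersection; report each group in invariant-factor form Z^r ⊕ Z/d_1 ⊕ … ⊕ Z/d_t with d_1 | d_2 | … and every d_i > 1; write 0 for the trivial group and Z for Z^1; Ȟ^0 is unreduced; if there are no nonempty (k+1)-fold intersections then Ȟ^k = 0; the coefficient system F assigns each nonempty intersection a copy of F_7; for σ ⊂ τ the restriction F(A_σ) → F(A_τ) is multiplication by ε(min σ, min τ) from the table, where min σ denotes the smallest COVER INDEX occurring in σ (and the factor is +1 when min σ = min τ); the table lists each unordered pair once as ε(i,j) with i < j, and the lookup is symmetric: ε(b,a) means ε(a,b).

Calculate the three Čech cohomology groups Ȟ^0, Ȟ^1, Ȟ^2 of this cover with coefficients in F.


Ȟ^0 ≅ Z/7; Ȟ^1 ≅ 0; Ȟ^2 ≅ Z/7

nerve simplices:
  A12={c,d} A13={a,d} A14={a,c} A23={b,d} A24={b,c} A34={a,b}
  A123={d} A124={c} A134={a} A234={b}
C dims 4,6,4; δ0: rk_F7 3; δ1: rk_F7 3
degree 0: 4−3−0 = 1 → Ȟ^0 ≅ Z/7
degree 1: 6−3−3 = 0 → Ȟ^1 ≅ 0
degree 2: 4−0−3 = 1 → Ȟ^2 ≅ Z/7


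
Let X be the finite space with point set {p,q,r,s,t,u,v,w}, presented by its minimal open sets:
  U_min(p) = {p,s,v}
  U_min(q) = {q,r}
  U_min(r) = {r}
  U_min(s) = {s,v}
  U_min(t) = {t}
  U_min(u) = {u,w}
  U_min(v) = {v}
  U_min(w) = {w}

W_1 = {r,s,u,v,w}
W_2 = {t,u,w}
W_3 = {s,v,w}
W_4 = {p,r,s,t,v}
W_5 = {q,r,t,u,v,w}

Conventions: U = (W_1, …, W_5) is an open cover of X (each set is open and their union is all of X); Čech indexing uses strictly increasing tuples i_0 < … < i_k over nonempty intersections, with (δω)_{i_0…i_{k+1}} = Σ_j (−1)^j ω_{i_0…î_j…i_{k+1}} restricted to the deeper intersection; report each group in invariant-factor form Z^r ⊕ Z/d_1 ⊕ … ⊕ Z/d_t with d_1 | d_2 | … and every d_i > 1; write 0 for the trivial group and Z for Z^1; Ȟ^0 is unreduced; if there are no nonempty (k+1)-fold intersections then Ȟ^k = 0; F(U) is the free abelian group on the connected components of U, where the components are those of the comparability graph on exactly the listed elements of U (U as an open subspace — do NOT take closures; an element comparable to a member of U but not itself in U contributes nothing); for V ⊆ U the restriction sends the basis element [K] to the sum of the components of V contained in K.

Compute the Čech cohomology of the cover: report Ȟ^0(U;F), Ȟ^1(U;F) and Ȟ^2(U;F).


Ȟ^0 = Z^4, Ȟ^1 = 0 and Ȟ^2 = 0

nerve simplices:
  W12={u,w} W13={s,v,w} W14={r,s,v} W15={r,u,v,w} W23={w} W24={t} W25={t,u,w} W34={s,v} W35={v,w} W45={r,t,v}
  W123={w} W125={u,w} W134={s,v} W135={v,w} W145={r,v} W235={w} W245={t} W345={v}
  W1235={w} W1345={v}
components per intersection:
  W1: {r} {s,v} {u,w}
  W2: {t} {u,w}
  W3: {s,v} {w}
  W4: {p,s,v} {r} {t}
  W5: {q,r} {t} {u,w} {v}
  W12: {u,w}
  W13: {s,v} {w}
  W14: {r} {s,v}
  W15: {r} {u,w} {v}
  W23: {w}
  W24: {t}
  W25: {t} {u,w}
  W34: {s,v}
  W35: {v} {w}
  W45: {r} {t} {v}
  W123: {w}
  W125: {u,w}
  W134: {s,v}
  W135: {v} {w}
  W145: {r} {v}
  W235: {w}
  W245: {t}
  W345: {v}
  W1235: {w}
  W1345: {v}
C dims 14,18,10,2; δ0: rk 10, SNF 1^10; δ1: rk 8, SNF 1^8; δ2: rk 2, SNF 1^2
degree 0: 14−10−0 = 4 → Ȟ^0 ≅ Z^4
degree 1: 18−8−10 = 0 → Ȟ^1 ≅ 0
degree 2: 10−2−8 = 0 → Ȟ^2 ≅ 0


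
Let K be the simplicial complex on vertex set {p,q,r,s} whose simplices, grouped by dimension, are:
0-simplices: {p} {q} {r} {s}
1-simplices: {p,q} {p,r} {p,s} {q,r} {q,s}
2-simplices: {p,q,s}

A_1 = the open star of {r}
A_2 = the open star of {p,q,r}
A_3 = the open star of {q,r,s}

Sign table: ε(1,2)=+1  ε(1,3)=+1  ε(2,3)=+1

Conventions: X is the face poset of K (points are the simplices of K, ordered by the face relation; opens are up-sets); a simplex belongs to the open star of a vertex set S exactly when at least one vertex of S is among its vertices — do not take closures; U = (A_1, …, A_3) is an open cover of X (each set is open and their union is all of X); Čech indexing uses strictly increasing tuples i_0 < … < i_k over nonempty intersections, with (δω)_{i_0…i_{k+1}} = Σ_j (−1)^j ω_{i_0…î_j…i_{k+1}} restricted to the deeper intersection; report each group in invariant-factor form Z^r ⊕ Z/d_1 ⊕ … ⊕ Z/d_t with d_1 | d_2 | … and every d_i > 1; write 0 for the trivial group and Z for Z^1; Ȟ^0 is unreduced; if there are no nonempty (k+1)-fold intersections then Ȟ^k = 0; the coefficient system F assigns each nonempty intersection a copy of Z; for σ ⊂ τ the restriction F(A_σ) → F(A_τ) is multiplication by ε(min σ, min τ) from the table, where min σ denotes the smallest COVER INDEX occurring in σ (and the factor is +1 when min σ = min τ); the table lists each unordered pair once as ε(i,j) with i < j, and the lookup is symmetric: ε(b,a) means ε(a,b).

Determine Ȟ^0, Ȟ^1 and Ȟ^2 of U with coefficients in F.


Ȟ^0 ≅ Z, Ȟ^1 ≅ 0 and Ȟ^2 ≅ 0

intersection data:
  A1={{r},{p,r},{q,r}} A2={{p},{q},{r},{p,q},{p,r},{p,s},{q,r},{q,s},{p,q,s}} A3={{q},{r},{s},{p,q},{p,r},{p,s},{q,r},{q,s},{p,q,s}}
  A12={{r},{p,r},{q,r}} A13={{r},{p,r},{q,r}} A23={{q},{r},{p,q},{p,r},{p,s},{q,r},{q,s},{p,q,s}}
  A123={{r},{p,r},{q,r}}
C dims 3,3,1; δ0: rk 2, SNF 1^2; δ1: rk 1, SNF 1^1
Ȟ^0 = (3 − 2) − 0 = 1, so Ȟ^0 ≅ Z
Ȟ^1 = (3 − 1) − 2 = 0, so Ȟ^1 ≅ 0
Ȟ^2 = (1 − 0) − 1 = 0, so Ȟ^2 ≅ 0


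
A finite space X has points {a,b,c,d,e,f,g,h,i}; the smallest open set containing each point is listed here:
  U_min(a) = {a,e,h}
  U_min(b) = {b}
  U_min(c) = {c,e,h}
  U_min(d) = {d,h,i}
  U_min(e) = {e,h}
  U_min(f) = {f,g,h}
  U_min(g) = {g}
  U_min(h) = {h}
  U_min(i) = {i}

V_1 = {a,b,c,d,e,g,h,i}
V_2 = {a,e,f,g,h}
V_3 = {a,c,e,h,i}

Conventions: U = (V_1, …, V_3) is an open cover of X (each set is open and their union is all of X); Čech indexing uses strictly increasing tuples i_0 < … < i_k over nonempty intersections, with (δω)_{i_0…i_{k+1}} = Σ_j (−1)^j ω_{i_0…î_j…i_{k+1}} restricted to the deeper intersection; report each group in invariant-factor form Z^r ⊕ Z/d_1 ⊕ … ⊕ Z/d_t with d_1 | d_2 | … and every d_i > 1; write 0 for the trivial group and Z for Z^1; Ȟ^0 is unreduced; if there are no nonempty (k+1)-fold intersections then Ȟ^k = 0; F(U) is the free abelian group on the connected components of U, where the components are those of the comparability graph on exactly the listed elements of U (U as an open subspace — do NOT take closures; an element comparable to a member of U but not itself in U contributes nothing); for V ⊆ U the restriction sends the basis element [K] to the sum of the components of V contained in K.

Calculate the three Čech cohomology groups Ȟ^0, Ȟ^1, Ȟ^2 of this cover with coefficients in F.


nerve simplices:
  V12={a,e,g,h} V13={a,c,e,h,i} V23={a,e,h}
  V123={a,e,h}
components per intersection:
  V1: {a,c,d,e,h,i} {b} {g}
  V2: {a,e,f,g,h}
  V3: {a,c,e,h} {i}
  V12: {a,e,h} {g}
  V13: {a,c,e,h} {i}
  V23: {a,e,h}
  V123: {a,e,h}
C dims 6,5,1; δ0: rk 4, SNF 1^4; δ1: rk 1, SNF 1^1
degree 0: 6−4−0 = 2 → Ȟ^0 ≅ Z^2
degree 1: 5−1−4 = 0 → Ȟ^1 ≅ 0
degree 2: 1−0−1 = 0 → Ȟ^2 ≅ 0

Ȟ^0(U;F) ≅ Z^2; Ȟ^1(U;F) ≅ 0; Ȟ^2(U;F) ≅ 0


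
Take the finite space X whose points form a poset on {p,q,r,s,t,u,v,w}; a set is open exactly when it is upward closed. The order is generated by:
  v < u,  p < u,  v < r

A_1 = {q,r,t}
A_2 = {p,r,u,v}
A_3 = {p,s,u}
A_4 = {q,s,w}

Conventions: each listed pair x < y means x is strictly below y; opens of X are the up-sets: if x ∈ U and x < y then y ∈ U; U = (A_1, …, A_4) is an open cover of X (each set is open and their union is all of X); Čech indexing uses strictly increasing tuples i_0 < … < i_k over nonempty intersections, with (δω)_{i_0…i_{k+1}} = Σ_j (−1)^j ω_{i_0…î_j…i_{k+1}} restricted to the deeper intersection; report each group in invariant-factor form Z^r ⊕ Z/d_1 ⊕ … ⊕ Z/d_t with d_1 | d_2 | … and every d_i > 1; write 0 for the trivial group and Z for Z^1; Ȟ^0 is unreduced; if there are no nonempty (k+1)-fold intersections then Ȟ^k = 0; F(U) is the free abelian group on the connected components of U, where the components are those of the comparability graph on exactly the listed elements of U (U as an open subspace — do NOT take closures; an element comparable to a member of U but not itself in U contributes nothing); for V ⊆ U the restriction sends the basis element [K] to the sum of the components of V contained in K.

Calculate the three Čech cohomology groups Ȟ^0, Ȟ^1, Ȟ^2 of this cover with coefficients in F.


Ȟ^0 ≅ Z^5,  Ȟ^1 ≅ 0,  Ȟ^2 ≅ 0

intersection data:
  A12={r} A14={q} A23={p,u} A34={s}
components per intersection:
  A1: {q} {r} {t}
  A2: {p,r,u,v}
  A3: {p,u} {s}
  A4: {q} {s} {w}
  A12: {r}
  A14: {q}
  A23: {p,u}
  A34: {s}
C dims 9,4; δ0: rk 4, SNF 1^4
Ȟ^0 = (9 − 4) − 0 = 5, so Ȟ^0 ≅ Z^5
Ȟ^1 = (4 − 0) − 4 = 0, so Ȟ^1 ≅ 0
Ȟ^2 = (0 − 0) − 0 = 0, so Ȟ^2 ≅ 0


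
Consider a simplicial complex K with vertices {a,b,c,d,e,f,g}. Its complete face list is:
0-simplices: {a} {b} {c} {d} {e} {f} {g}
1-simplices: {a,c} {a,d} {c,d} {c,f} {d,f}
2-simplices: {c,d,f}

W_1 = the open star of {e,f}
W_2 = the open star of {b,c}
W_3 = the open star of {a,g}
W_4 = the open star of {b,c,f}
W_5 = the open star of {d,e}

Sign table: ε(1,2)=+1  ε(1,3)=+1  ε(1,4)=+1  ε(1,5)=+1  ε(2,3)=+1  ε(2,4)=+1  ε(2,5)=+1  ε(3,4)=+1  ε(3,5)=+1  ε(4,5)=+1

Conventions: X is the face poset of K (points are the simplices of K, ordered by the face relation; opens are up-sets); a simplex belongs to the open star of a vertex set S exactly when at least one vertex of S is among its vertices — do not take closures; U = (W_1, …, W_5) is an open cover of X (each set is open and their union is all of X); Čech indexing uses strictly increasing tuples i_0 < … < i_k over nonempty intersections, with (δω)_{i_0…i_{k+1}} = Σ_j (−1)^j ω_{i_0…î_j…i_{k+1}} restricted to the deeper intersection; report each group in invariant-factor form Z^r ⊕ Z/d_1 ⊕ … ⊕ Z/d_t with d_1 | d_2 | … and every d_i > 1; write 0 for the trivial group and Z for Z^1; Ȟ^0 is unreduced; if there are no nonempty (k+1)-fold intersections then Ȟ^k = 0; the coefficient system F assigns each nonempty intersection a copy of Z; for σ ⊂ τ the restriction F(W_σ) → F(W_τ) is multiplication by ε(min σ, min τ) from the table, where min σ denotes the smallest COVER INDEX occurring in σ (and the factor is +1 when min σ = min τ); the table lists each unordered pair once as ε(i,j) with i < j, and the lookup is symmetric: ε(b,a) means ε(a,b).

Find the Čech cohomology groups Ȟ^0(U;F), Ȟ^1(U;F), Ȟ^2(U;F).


intersection data:
  W1={{e},{f},{c,f},{d,f},{c,d,f}} W2={{b},{c},{a,c},{c,d},{c,f},{c,d,f}} W3={{a},{g},{a,c},{a,d}} W4={{b},{c},{f},{a,c},{c,d},{c,f},{d,f},{c,d,f}} W5={{d},{e},{a,d},{c,d},{d,f},{c,d,f}}
  W12={{c,f},{c,d,f}} W14={{f},{c,f},{d,f},{c,d,f}} W15={{e},{d,f},{c,d,f}} W23={{a,c}} W24={{b},{c},{a,c},{c,d},{c,f},{c,d,f}} W25={{c,d},{c,d,f}} W34={{a,c}} W35={{a,d}} W45={{c,d},{d,f},{c,d,f}}
  W124={{c,f},{c,d,f}} W125={{c,d,f}} W145={{d,f},{c,d,f}} W234={{a,c}} W245={{c,d},{c,d,f}}
  W1245={{c,d,f}}
C dims 5,9,5,1; δ0: rk 4, SNF 1^4; δ1: rk 4, SNF 1^4; δ2: rk 1, SNF 1^1
Ȟ^0 = (5 − 4) − 0 = 1, so Ȟ^0 ≅ Z
Ȟ^1 = (9 − 4) − 4 = 1, so Ȟ^1 ≅ Z
Ȟ^2 = (5 − 1) − 4 = 0, so Ȟ^2 ≅ 0

Ȟ^0 = Z; Ȟ^1 = Z; Ȟ^2 = 0


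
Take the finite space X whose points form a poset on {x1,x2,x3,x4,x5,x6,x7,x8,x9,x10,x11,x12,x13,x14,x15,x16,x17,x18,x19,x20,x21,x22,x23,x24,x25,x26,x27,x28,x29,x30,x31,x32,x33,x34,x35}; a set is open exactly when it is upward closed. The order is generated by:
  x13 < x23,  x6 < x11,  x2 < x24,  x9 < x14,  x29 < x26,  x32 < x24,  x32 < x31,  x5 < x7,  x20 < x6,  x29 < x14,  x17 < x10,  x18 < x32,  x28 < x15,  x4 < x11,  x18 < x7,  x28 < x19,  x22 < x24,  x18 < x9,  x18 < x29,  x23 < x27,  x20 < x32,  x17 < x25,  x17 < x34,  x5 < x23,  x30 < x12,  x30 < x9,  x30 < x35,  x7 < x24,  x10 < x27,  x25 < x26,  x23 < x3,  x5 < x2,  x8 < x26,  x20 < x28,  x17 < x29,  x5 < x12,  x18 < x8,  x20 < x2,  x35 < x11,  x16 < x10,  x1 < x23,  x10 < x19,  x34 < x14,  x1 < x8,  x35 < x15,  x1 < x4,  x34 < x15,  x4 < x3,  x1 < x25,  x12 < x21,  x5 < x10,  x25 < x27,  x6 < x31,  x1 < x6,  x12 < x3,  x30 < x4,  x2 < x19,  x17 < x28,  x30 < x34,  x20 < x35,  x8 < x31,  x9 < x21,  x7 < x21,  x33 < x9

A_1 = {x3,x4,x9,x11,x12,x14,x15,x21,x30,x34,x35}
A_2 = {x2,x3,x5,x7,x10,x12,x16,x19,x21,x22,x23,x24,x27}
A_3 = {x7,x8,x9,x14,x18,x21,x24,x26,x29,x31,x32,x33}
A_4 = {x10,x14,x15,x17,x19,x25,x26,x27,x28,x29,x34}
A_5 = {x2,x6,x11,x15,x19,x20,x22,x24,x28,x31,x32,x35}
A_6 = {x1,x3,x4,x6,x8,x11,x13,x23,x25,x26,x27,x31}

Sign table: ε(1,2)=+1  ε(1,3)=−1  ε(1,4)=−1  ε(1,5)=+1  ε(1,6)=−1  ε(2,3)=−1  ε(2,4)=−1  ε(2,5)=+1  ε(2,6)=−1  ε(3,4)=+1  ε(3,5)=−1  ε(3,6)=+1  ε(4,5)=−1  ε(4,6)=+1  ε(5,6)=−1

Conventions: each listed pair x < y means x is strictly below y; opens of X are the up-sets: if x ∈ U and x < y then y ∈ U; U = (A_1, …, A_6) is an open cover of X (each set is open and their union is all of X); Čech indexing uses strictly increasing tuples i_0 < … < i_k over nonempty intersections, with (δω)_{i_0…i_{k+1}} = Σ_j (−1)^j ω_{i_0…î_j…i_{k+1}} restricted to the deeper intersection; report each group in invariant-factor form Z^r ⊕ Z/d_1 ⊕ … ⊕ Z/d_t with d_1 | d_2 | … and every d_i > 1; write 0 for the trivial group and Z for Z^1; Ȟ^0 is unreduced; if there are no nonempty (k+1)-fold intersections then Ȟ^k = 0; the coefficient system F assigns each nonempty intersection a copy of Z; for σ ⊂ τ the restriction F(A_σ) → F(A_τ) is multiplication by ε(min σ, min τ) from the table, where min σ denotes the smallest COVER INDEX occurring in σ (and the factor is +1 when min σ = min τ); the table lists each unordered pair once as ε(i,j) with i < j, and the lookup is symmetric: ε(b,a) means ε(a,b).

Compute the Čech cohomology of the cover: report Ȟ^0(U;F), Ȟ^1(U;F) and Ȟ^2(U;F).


intersection data:
  A12={x3,x12,x21} A13={x9,x14,x21} A14={x14,x15,x34} A15={x11,x15,x35} A16={x3,x4,x11} A23={x7,x21,x24} A24={x10,x19,x27} A25={x2,x19,x22,x24} A26={x3,x23,x27} A34={x14,x26,x29} A35={x24,x31,x32} A36={x8,x26,x31} A45={x15,x19,x28} A46={x25,x26,x27} A56={x6,x11,x31}
  A123={x21} A126={x3} A134={x14} A145={x15} A156={x11} A235={x24} A245={x19} A246={x27} A346={x26} A356={x31}
C dims 6,15,10; δ0: rk 5, SNF 1^5; δ1: rk 10, SNF 1^9·2
Ȟ^0 = (6 − 5) − 0 = 1, so Ȟ^0 ≅ Z
Ȟ^1 = (15 − 10) − 5 = 0, so Ȟ^1 ≅ 0
Ȟ^2 = (10 − 0) − 10 = 0 plus torsion [2], so Ȟ^2 ≅ Z/2

Ȟ^0 = Z, Ȟ^1 = 0 and Ȟ^2 = Z/2


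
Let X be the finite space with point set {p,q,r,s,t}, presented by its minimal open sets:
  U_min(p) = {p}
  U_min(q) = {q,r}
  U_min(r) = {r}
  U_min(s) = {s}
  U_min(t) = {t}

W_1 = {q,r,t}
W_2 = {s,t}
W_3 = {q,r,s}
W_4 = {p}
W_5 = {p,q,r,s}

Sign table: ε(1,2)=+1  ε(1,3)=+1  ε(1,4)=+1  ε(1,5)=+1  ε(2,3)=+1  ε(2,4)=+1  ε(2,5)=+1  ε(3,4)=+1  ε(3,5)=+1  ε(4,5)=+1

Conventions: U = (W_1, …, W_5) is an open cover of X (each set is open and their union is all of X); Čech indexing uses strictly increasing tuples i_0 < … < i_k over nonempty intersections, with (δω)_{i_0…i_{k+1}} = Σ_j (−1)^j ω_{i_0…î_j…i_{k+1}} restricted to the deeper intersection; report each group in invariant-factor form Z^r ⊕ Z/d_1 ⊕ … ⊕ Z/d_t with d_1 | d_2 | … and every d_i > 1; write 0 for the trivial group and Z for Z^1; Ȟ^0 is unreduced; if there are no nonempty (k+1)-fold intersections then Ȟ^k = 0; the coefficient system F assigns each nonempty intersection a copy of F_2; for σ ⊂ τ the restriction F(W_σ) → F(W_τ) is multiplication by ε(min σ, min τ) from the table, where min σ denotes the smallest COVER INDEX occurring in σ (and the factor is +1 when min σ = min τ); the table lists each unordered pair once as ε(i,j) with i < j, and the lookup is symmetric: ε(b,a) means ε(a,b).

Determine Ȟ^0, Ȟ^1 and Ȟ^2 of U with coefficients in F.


Ȟ^0 = Z/2, Ȟ^1 = Z/2 and Ȟ^2 = 0

cover nerve:
  W12={t} W13={q,r} W15={q,r} W23={s} W25={s} W35={q,r,s} W45={p}
  W135={q,r} W235={s}
C dims 5,7,2; δ0: rk_F2 4; δ1: rk_F2 2
Ȟ^0: (5−4)−0=1 ⇒ Z/2
Ȟ^1: (7−2)−4=1 ⇒ Z/2
Ȟ^2: (2−0)−2=0 ⇒ 0


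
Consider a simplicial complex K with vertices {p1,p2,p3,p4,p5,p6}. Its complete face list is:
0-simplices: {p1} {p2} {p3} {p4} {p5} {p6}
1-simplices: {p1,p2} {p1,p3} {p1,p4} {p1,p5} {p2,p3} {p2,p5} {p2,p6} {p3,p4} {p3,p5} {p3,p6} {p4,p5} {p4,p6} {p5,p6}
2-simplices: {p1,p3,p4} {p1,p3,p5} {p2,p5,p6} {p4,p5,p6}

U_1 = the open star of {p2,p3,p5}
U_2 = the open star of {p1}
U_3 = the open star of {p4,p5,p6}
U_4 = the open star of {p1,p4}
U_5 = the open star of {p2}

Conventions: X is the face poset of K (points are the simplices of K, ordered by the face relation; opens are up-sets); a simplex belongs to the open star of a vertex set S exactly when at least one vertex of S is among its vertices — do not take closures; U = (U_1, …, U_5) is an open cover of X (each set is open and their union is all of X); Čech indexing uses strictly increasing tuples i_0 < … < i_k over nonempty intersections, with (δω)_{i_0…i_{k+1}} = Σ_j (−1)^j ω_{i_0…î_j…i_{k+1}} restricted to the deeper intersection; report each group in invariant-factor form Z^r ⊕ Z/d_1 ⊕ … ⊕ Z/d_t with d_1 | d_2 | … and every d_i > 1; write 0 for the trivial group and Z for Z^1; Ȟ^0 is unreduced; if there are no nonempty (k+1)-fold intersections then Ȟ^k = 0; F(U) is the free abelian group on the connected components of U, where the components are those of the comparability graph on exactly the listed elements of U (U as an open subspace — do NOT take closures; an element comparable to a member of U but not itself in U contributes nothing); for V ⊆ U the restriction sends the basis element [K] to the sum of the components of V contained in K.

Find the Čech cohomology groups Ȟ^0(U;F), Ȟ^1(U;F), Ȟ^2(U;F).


cover nerve:
  U1={{p2},{p3},{p5},{p1,p2},{p1,p3},{p1,p5},{p2,p3},{p2,p5},{p2,p6},{p3,p4},{p3,p5},{p3,p6},{p4,p5},{p5,p6},{p1,p3,p4},{p1,p3,p5},{p2,p5,p6},{p4,p5,p6}} U2={{p1},{p1,p2},{p1,p3},{p1,p4},{p1,p5},{p1,p3,p4},{p1,p3,p5}} U3={{p4},{p5},{p6},{p1,p4},{p1,p5},{p2,p5},{p2,p6},{p3,p4},{p3,p5},{p3,p6},{p4,p5},{p4,p6},{p5,p6},{p1,p3,p4},{p1,p3,p5},{p2,p5,p6},{p4,p5,p6}} U4={{p1},{p4},{p1,p2},{p1,p3},{p1,p4},{p1,p5},{p3,p4},{p4,p5},{p4,p6},{p1,p3,p4},{p1,p3,p5},{p4,p5,p6}} U5={{p2},{p1,p2},{p2,p3},{p2,p5},{p2,p6},{p2,p5,p6}}
  U12={{p1,p2},{p1,p3},{p1,p5},{p1,p3,p4},{p1,p3,p5}} U13={{p5},{p1,p5},{p2,p5},{p2,p6},{p3,p4},{p3,p5},{p3,p6},{p4,p5},{p5,p6},{p1,p3,p4},{p1,p3,p5},{p2,p5,p6},{p4,p5,p6}} U14={{p1,p2},{p1,p3},{p1,p5},{p3,p4},{p4,p5},{p1,p3,p4},{p1,p3,p5},{p4,p5,p6}} U15={{p2},{p1,p2},{p2,p3},{p2,p5},{p2,p6},{p2,p5,p6}} U23={{p1,p4},{p1,p5},{p1,p3,p4},{p1,p3,p5}} U24={{p1},{p1,p2},{p1,p3},{p1,p4},{p1,p5},{p1,p3,p4},{p1,p3,p5}} U25={{p1,p2}} U34={{p4},{p1,p4},{p1,p5},{p3,p4},{p4,p5},{p4,p6},{p1,p3,p4},{p1,p3,p5},{p4,p5,p6}} U35={{p2,p5},{p2,p6},{p2,p5,p6}} U45={{p1,p2}}
  U123={{p1,p5},{p1,p3,p4},{p1,p3,p5}} U124={{p1,p2},{p1,p3},{p1,p5},{p1,p3,p4},{p1,p3,p5}} U125={{p1,p2}} U134={{p1,p5},{p3,p4},{p4,p5},{p1,p3,p4},{p1,p3,p5},{p4,p5,p6}} U135={{p2,p5},{p2,p6},{p2,p5,p6}} U145={{p1,p2}} U234={{p1,p4},{p1,p5},{p1,p3,p4},{p1,p3,p5}} U245={{p1,p2}}
  U1234={{p1,p5},{p1,p3,p4},{p1,p3,p5}} U1245={{p1,p2}}
components per intersection:
  U1: {{p2},{p3},{p5},{p1,p2},{p1,p3},{p1,p5},{p2,p3},{p2,p5},{p2,p6},{p3,p4},{p3,p5},{p3,p6},{p4,p5},{p5,p6},{p1,p3,p4},{p1,p3,p5},{p2,p5,p6},{p4,p5,p6}}
  U2: {{p1},{p1,p2},{p1,p3},{p1,p4},{p1,p5},{p1,p3,p4},{p1,p3,p5}}
  U3: {{p4},{p5},{p6},{p1,p4},{p1,p5},{p2,p5},{p2,p6},{p3,p4},{p3,p5},{p3,p6},{p4,p5},{p4,p6},{p5,p6},{p1,p3,p4},{p1,p3,p5},{p2,p5,p6},{p4,p5,p6}}
  U4: {{p1},{p4},{p1,p2},{p1,p3},{p1,p4},{p1,p5},{p3,p4},{p4,p5},{p4,p6},{p1,p3,p4},{p1,p3,p5},{p4,p5,p6}}
  U5: {{p2},{p1,p2},{p2,p3},{p2,p5},{p2,p6},{p2,p5,p6}}
  U12: {{p1,p2}} {{p1,p3},{p1,p5},{p1,p3,p4},{p1,p3,p5}}
  U13: {{p5},{p1,p5},{p2,p5},{p2,p6},{p3,p5},{p4,p5},{p5,p6},{p1,p3,p5},{p2,p5,p6},{p4,p5,p6}} {{p3,p4},{p1,p3,p4}} {{p3,p6}}
  U14: {{p1,p2}} {{p1,p3},{p1,p5},{p3,p4},{p1,p3,p4},{p1,p3,p5}} {{p4,p5},{p4,p5,p6}}
  U15: {{p2},{p1,p2},{p2,p3},{p2,p5},{p2,p6},{p2,p5,p6}}
  U23: {{p1,p4},{p1,p3,p4}} {{p1,p5},{p1,p3,p5}}
  U24: {{p1},{p1,p2},{p1,p3},{p1,p4},{p1,p5},{p1,p3,p4},{p1,p3,p5}}
  U25: {{p1,p2}}
  U34: {{p4},{p1,p4},{p3,p4},{p4,p5},{p4,p6},{p1,p3,p4},{p4,p5,p6}} {{p1,p5},{p1,p3,p5}}
  U35: {{p2,p5},{p2,p6},{p2,p5,p6}}
  U45: {{p1,p2}}
  U123: {{p1,p5},{p1,p3,p5}} {{p1,p3,p4}}
  U124: {{p1,p2}} {{p1,p3},{p1,p5},{p1,p3,p4},{p1,p3,p5}}
  U125: {{p1,p2}}
  U134: {{p1,p5},{p1,p3,p5}} {{p3,p4},{p1,p3,p4}} {{p4,p5},{p4,p5,p6}}
  U135: {{p2,p5},{p2,p6},{p2,p5,p6}}
  U145: {{p1,p2}}
  U234: {{p1,p4},{p1,p3,p4}} {{p1,p5},{p1,p3,p5}}
  U245: {{p1,p2}}
  U1234: {{p1,p5},{p1,p3,p5}} {{p1,p3,p4}}
  U1245: {{p1,p2}}
C dims 5,17,13,3; δ0: rk 4, SNF 1^4; δ1: rk 10, SNF 1^10; δ2: rk 3, SNF 1^3
Ȟ^0: (5−4)−0=1 ⇒ Z
Ȟ^1: (17−10)−4=3 ⇒ Z^3
Ȟ^2: (13−3)−10=0 ⇒ 0

Ȟ^0 = Z, Ȟ^1 = Z^3, Ȟ^2 = 0
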